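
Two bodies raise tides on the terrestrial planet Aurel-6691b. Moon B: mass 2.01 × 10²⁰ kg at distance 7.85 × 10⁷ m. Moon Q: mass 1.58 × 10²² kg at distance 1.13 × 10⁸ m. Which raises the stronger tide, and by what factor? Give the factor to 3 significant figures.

Moon Q, by a factor of ≈ 26.4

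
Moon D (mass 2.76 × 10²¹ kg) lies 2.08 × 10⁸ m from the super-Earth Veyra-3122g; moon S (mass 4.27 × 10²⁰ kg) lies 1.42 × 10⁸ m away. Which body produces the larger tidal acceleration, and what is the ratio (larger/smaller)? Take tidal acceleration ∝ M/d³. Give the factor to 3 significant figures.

Compare M/d³ for the two perturbers:
Moon D: (2.76 × 10²¹) / (2.08 × 10⁸)³ = 3.067 × 10⁻⁴
Moon S: (4.27 × 10²⁰) / (1.42 × 10⁸)³ = 1.491 × 10⁻⁴
Ratio (larger/smaller) = 2.06

Moon D, by a factor of ≈ 2.06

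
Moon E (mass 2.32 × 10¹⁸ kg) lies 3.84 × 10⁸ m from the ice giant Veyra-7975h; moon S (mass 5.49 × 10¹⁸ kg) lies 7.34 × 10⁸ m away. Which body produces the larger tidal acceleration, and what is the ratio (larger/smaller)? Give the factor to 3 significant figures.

Compare M/d³ for the two perturbers:
Moon E: (2.32 × 10¹⁸) / (3.84 × 10⁸)³ = 4.097 × 10⁻⁸
Moon S: (5.49 × 10¹⁸) / (7.34 × 10⁸)³ = 1.388 × 10⁻⁸
Ratio (larger/smaller) = 2.95

Moon E, by a factor of ≈ 2.95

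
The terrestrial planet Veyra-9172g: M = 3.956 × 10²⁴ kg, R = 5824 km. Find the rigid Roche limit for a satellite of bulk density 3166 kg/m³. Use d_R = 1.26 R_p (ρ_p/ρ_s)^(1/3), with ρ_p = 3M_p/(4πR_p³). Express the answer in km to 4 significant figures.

8419 km

ρ_p = 3M_p/(4πR_p³) = 3 × (3.956 × 10²⁴) / (4π × (5.824 × 10⁶ m)³) = 4781 kg/m³
d_R = 1.26 × 5824 km × (4781/3166)^(1/3)
    = 8419 km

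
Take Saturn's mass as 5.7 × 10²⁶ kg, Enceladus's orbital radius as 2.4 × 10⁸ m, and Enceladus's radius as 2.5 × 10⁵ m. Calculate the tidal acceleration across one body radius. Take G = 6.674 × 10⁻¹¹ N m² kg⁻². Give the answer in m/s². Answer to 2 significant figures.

Δg = 2GMr/d³
   = 2 × (6.674 × 10⁻¹¹) × (5.7 × 10²⁶) × (2.5 × 10⁵) / (2.4 × 10⁸)³
   = 1.4 × 10⁻³ m/s²

1.4 × 10⁻³ m/s²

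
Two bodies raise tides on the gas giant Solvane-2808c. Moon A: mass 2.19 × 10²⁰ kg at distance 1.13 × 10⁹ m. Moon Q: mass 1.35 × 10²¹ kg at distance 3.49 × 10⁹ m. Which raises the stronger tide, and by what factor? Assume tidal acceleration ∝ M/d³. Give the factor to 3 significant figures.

Moon A, by a factor of ≈ 4.78

Compare M/d³ for the two perturbers:
Moon A: (2.19 × 10²⁰) / (1.13 × 10⁹)³ = 1.518 × 10⁻⁷
Moon Q: (1.35 × 10²¹) / (3.49 × 10⁹)³ = 3.176 × 10⁻⁸
Ratio (larger/smaller) = 4.78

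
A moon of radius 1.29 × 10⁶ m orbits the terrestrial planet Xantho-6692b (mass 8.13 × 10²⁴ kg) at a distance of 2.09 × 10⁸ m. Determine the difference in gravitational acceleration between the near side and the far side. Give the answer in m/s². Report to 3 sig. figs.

Δa = 4GMr/d³
   = 4 × (6.674 × 10⁻¹¹) × (8.13 × 10²⁴) × (1.29 × 10⁶) / (2.09 × 10⁸)³
   = 3.07 × 10⁻⁴ m/s²

3.07 × 10⁻⁴ m/s²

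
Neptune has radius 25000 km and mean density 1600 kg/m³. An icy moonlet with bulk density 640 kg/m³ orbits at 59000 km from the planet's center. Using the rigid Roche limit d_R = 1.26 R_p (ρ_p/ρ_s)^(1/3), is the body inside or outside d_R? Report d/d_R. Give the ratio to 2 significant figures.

outside; d/d_R ≈ 1.4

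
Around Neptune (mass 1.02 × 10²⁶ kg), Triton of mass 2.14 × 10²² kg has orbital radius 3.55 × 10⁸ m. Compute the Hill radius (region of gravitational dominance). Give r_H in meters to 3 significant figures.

1.46 × 10⁷ m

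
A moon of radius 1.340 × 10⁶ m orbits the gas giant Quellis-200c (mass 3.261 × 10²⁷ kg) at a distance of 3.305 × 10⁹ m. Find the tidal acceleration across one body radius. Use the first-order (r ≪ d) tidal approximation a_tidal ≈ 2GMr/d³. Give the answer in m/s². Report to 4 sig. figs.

1.616 × 10⁻⁵ m/s²

Since r ≪ d, expand the inverse-square field across one radius to get the leading 2GMr/d³ term.
Δa = 2GMr/d³
   = 2 × (6.674 × 10⁻¹¹) × (3.261 × 10²⁷) × (1.340 × 10⁶) / (3.305 × 10⁹)³
   = 1.616 × 10⁻⁵ m/s²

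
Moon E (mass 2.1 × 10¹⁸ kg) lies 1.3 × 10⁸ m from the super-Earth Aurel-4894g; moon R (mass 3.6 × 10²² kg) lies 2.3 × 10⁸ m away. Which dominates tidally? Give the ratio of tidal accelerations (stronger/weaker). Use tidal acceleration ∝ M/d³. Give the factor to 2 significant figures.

Moon R, by a factor of ≈ 3100

Tidal acceleration ∝ M/d³, so compare M/d³ for each.
Moon E: (2.1 × 10¹⁸) / (1.3 × 10⁸)³ = 9.558 × 10⁻⁷
Moon R: (3.6 × 10²²) / (2.3 × 10⁸)³ = 2.959 × 10⁻³
Ratio (larger/smaller) = 3100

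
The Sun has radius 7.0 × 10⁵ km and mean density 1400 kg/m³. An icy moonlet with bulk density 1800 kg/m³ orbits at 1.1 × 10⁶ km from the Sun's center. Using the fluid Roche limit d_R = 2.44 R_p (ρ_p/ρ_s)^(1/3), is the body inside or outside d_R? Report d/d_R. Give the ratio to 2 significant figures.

d_R = 2.44 × (7.0 × 10⁵ km) × (1400/1800)^(1/3) = 1.571 × 10⁶ km
d/d_R = (1.1 × 10⁶) / (1.571 × 10⁶) = 0.70
Since d/d_R < 1, the body is inside the Roche limit.

inside; d/d_R ≈ 0.70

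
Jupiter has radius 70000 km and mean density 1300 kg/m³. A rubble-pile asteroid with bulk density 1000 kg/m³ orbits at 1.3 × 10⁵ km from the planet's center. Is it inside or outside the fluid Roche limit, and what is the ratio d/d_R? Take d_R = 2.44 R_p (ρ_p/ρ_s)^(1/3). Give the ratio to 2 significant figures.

d_R = 2.44 × (70000 km) × (1300/1000)^(1/3) = 1.864 × 10⁵ km
d/d_R = (1.3 × 10⁵) / (1.864 × 10⁵) = 0.70
Since d/d_R < 1, the body is inside the Roche limit.

inside; d/d_R ≈ 0.70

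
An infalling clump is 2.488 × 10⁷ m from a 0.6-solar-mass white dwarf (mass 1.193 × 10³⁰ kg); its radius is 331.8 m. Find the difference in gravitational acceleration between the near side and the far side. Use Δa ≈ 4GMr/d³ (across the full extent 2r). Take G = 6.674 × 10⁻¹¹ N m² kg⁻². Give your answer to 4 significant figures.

Δa = 4GMr/d³
   = 4 × (6.674 × 10⁻¹¹) × (1.193 × 10³⁰) × (331.8) / (2.488 × 10⁷)³
   = 6.861 m/s²

6.861 m/s²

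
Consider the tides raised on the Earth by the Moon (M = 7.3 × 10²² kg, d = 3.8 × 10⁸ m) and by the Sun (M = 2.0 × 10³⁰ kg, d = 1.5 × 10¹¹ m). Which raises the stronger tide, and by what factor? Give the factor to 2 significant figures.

The Moon, by a factor of ≈ 2.2

Tidal acceleration ∝ M/d³, so compare M/d³ for each.
The Moon: (7.3 × 10²²) / (3.8 × 10⁸)³ = 1.330 × 10⁻³
The Sun: (2.0 × 10³⁰) / (1.5 × 10¹¹)³ = 5.926 × 10⁻⁴
Ratio (larger/smaller) = 2.2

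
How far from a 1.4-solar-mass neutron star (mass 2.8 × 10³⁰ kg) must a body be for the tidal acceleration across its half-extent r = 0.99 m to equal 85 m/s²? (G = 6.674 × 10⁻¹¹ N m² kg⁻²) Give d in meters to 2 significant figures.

2GMr/d³ = a_tidal  ⇒  d = (2GMr / a_tidal)^(1/3)
d = (2 × 6.674×10⁻¹¹ × (2.8 × 10³⁰) × (0.99) / (85))^(1/3)
  = 1.6 × 10⁶ m

1.6 × 10⁶ m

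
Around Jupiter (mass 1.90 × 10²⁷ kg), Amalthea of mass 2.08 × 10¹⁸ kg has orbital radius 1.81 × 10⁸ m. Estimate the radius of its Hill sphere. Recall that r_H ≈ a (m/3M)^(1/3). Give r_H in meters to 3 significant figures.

1.29 × 10⁵ m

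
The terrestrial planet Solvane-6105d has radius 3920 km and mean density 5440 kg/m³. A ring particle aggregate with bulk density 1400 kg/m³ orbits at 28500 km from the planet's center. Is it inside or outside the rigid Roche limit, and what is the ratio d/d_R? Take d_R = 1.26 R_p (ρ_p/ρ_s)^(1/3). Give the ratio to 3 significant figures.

outside; d/d_R ≈ 3.67

d_R = 1.26 × (3920 km) × (5440/1400)^(1/3) = 7765 km
d/d_R = (28500) / (7765) = 3.67
Since d/d_R > 1, the body is outside the Roche limit.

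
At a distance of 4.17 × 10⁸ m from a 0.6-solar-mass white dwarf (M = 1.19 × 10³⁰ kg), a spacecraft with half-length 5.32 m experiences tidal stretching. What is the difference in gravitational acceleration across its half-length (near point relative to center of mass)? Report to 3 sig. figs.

1.17 × 10⁻⁵ m/s²

Δg = 2GMr/d³
   = 2 × (6.674 × 10⁻¹¹) × (1.19 × 10³⁰) × (5.32) / (4.17 × 10⁸)³
   = 1.17 × 10⁻⁵ m/s²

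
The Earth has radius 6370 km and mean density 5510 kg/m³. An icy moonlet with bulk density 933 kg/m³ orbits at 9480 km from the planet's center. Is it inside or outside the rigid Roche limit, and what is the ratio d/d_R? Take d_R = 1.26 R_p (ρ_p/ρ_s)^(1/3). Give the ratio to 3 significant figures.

d_R = 1.26 × (6370 km) × (5510/933)^(1/3) = 14510 km
d/d_R = (9480) / (14510) = 0.653
Since d/d_R < 1, the body is inside the Roche limit.

inside; d/d_R ≈ 0.653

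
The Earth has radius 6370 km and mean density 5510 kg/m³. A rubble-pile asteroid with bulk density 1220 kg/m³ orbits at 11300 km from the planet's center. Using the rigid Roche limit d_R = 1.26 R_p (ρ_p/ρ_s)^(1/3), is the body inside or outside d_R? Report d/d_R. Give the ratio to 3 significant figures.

d_R = 1.26 × (6370 km) × (5510/1220)^(1/3) = 13270 km
d/d_R = (11300) / (13270) = 0.852
Since d/d_R < 1, the body is inside the Roche limit.

inside; d/d_R ≈ 0.852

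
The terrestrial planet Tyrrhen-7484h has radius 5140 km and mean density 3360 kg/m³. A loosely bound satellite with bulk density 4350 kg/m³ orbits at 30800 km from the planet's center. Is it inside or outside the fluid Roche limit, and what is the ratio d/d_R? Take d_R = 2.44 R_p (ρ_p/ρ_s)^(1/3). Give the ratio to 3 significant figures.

outside; d/d_R ≈ 2.68

d_R = 2.44 × (5140 km) × (3360/4350)^(1/3) = 11510 km
d/d_R = (30800) / (11510) = 2.68
Since d/d_R > 1, the body is outside the Roche limit.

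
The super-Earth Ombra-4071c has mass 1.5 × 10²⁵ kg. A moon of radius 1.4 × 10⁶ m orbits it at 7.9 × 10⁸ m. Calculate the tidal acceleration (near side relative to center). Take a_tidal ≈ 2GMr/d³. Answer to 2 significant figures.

5.7 × 10⁻⁶ m/s²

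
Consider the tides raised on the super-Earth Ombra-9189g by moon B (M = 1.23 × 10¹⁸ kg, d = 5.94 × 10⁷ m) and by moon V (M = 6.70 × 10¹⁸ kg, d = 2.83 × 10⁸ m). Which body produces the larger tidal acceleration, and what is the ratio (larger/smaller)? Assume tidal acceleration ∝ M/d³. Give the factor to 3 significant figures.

Moon B, by a factor of ≈ 19.9

Compare M/d³ for the two perturbers:
Moon B: (1.23 × 10¹⁸) / (5.94 × 10⁷)³ = 5.869 × 10⁻⁶
Moon V: (6.70 × 10¹⁸) / (2.83 × 10⁸)³ = 2.956 × 10⁻⁷
Ratio (larger/smaller) = 19.9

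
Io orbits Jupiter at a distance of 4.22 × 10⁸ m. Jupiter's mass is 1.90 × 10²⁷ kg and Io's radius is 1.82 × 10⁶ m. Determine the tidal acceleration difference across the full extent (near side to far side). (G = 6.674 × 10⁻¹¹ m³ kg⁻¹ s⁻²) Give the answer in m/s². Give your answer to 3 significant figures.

1.23 × 10⁻² m/s²

Δg = 4GMr/d³
   = 4 × (6.674 × 10⁻¹¹) × (1.90 × 10²⁷) × (1.82 × 10⁶) / (4.22 × 10⁸)³
   = 1.23 × 10⁻² m/s²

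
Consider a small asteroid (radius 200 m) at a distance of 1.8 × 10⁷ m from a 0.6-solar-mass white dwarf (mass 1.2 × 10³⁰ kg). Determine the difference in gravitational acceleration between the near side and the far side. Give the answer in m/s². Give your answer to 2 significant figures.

a_tidal = 4GMr/d³
        = 4 × (6.674 × 10⁻¹¹) × (1.2 × 10³⁰) × (200) / (1.8 × 10⁷)³
        = 1.1 × 10¹ m/s²

1.1 × 10¹ m/s²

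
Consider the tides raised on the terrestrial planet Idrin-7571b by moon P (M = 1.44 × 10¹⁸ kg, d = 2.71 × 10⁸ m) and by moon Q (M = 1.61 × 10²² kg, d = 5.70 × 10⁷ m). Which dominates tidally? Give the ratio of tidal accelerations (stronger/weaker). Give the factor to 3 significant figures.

Moon Q, by a factor of ≈ 1.20 × 10⁶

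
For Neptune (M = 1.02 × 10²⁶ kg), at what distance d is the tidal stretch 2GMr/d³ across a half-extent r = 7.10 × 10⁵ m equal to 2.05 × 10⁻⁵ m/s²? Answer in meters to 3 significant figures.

7.78 × 10⁸ m

2GMr/d³ = a_tidal  ⇒  d = (2GMr / a_tidal)^(1/3)
d = (2 × 6.674×10⁻¹¹ × (1.02 × 10²⁶) × (7.10 × 10⁵) / (2.05 × 10⁻⁵))^(1/3)
  = 7.78 × 10⁸ m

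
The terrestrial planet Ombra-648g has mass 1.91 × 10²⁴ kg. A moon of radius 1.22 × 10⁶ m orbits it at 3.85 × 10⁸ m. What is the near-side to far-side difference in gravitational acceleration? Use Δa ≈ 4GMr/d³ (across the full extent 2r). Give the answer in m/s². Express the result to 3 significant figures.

Δa = 4GMr/d³
   = 4 × (6.674 × 10⁻¹¹) × (1.91 × 10²⁴) × (1.22 × 10⁶) / (3.85 × 10⁸)³
   = 1.09 × 10⁻⁵ m/s²

1.09 × 10⁻⁵ m/s²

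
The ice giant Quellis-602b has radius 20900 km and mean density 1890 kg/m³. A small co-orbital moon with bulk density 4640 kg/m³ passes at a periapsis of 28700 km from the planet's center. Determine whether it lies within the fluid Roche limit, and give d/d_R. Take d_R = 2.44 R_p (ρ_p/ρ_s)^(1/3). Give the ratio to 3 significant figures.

inside; d/d_R ≈ 0.759

d_R = 2.44 × (20900 km) × (1890/4640)^(1/3) = 37800 km
d/d_R = (28700) / (37800) = 0.759
Since d/d_R < 1, the body is inside the Roche limit.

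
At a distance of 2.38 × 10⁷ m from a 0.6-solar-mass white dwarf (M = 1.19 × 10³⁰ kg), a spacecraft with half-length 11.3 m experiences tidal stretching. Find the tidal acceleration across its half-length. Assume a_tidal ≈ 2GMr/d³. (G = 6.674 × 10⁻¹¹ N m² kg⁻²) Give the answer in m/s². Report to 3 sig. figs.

Δg = 2GMr/d³
   = 2 × (6.674 × 10⁻¹¹) × (1.19 × 10³⁰) × (11.3) / (2.38 × 10⁷)³
   = 1.33 × 10⁻¹ m/s²

1.33 × 10⁻¹ m/s²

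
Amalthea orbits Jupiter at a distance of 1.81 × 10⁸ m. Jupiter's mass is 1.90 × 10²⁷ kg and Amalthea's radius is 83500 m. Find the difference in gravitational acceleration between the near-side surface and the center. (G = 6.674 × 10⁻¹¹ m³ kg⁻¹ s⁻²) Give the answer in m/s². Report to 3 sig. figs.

3.57 × 10⁻³ m/s²

Δg = 2GMr/d³
   = 2 × (6.674 × 10⁻¹¹) × (1.90 × 10²⁷) × (83500) / (1.81 × 10⁸)³
   = 3.57 × 10⁻³ m/s²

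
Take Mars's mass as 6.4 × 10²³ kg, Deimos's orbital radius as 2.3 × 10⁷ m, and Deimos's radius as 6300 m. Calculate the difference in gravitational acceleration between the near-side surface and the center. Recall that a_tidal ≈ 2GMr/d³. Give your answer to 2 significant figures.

4.4 × 10⁻⁵ m/s²

Δa = 2GMr/d³
   = 2 × (6.674 × 10⁻¹¹) × (6.4 × 10²³) × (6300) / (2.3 × 10⁷)³
   = 4.4 × 10⁻⁵ m/s²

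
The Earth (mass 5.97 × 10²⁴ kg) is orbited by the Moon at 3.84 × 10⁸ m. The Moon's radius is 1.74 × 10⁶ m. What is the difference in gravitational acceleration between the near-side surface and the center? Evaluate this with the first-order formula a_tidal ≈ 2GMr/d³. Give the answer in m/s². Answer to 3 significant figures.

2.45 × 10⁻⁵ m/s²

The tidal stretch is the gradient of GM/d² times the body's extent r, hence the 1/d³ dependence.
Δa = 2GMr/d³
   = 2 × (6.674 × 10⁻¹¹) × (5.97 × 10²⁴) × (1.74 × 10⁶) / (3.84 × 10⁸)³
   = 2.45 × 10⁻⁵ m/s²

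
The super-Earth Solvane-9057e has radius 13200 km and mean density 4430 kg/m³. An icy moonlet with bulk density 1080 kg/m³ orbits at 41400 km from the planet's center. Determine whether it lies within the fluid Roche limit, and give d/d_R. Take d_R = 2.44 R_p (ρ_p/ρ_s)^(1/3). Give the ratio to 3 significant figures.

d_R = 2.44 × (13200 km) × (4430/1080)^(1/3) = 51560 km
d/d_R = (41400) / (51560) = 0.803
Since d/d_R < 1, the body is inside the Roche limit.

inside; d/d_R ≈ 0.803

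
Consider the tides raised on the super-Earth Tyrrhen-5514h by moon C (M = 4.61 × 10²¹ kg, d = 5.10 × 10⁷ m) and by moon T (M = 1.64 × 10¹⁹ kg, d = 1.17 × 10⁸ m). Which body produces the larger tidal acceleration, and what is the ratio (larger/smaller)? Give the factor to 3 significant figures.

Moon C, by a factor of ≈ 3390

Compare M/d³ for the two perturbers:
Moon C: (4.61 × 10²¹) / (5.10 × 10⁷)³ = 3.475 × 10⁻²
Moon T: (1.64 × 10¹⁹) / (1.17 × 10⁸)³ = 1.024 × 10⁻⁵
Ratio (larger/smaller) = 3390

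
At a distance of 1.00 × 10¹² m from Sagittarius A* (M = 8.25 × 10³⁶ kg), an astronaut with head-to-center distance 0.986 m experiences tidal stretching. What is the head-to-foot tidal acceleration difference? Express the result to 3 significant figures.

Δg = 4GMr/d³
   = 4 × (6.674 × 10⁻¹¹) × (8.25 × 10³⁶) × (0.986) / (1.00 × 10¹²)³
   = 2.17 × 10⁻⁹ m/s²

2.17 × 10⁻⁹ m/s²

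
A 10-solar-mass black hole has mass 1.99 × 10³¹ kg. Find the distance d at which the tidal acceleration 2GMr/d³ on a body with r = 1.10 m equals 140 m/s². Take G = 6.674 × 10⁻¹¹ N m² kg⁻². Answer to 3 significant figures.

2.75 × 10⁶ m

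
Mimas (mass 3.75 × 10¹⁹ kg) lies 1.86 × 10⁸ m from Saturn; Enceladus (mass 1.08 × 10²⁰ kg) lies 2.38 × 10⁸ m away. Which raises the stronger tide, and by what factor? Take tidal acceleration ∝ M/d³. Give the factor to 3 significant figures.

Enceladus, by a factor of ≈ 1.37

Tidal acceleration ∝ M/d³, so compare M/d³ for each.
Mimas: (3.75 × 10¹⁹) / (1.86 × 10⁸)³ = 5.828 × 10⁻⁶
Enceladus: (1.08 × 10²⁰) / (2.38 × 10⁸)³ = 8.011 × 10⁻⁶
Ratio (larger/smaller) = 1.37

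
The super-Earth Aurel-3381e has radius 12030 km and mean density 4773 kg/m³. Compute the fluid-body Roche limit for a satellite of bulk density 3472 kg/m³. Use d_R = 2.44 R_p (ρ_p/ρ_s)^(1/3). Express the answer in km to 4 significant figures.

d_R = 2.44 × 12030 km × (4773/3472)^(1/3)
    = 32640 km

32640 km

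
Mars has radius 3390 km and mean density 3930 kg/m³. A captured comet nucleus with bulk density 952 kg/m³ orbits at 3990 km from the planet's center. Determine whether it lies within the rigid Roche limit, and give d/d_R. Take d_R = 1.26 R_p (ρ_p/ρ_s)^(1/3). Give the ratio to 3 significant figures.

inside; d/d_R ≈ 0.582

d_R = 1.26 × (3390 km) × (3930/952)^(1/3) = 6852 km
d/d_R = (3990) / (6852) = 0.582
Since d/d_R < 1, the body is inside the Roche limit.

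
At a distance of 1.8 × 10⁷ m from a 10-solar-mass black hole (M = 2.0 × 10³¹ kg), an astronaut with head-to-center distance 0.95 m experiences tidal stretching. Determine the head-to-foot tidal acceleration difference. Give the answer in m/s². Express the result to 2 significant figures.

Δa = 4GMr/d³
   = 4 × (6.674 × 10⁻¹¹) × (2.0 × 10³¹) × (0.95) / (1.8 × 10⁷)³
   = 8.7 × 10⁻¹ m/s²

8.7 × 10⁻¹ m/s²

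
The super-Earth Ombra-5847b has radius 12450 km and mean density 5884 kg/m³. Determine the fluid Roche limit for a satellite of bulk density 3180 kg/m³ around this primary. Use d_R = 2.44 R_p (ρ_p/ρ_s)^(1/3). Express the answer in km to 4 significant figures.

37290 km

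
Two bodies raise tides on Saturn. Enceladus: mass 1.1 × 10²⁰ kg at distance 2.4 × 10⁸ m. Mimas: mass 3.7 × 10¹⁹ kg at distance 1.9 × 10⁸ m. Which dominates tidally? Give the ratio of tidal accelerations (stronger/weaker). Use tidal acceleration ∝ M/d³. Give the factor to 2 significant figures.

Enceladus, by a factor of ≈ 1.5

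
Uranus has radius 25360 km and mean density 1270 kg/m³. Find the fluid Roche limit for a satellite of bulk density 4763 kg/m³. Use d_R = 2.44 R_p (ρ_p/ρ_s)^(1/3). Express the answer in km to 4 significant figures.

39830 km

d_R = 2.44 × 25360 km × (1270/4763)^(1/3)
    = 39830 km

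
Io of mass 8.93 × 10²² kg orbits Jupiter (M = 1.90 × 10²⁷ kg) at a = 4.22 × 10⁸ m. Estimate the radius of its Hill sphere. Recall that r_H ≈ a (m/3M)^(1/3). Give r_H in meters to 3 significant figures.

r_H ≈ a (m/3M)^(1/3)
    = (4.22 × 10⁸) × (8.93 × 10²² / (3 × 1.90 × 10²⁷))^(1/3)
    = 1.06 × 10⁷ m

1.06 × 10⁷ m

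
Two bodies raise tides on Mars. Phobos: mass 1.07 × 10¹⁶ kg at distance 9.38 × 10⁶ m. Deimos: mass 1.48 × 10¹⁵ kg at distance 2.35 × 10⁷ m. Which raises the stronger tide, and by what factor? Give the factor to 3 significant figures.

Phobos, by a factor of ≈ 114

The tide-raising term goes as M/d³ (the gradient of a 1/d² field).
Phobos: (1.07 × 10¹⁶) / (9.38 × 10⁶)³ = 1.297 × 10⁻⁵
Deimos: (1.48 × 10¹⁵) / (2.35 × 10⁷)³ = 1.140 × 10⁻⁷
Ratio (larger/smaller) = 114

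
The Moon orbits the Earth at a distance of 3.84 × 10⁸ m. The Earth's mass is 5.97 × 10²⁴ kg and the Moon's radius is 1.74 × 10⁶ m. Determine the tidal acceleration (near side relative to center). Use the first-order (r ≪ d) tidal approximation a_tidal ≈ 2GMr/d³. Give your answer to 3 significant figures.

2.45 × 10⁻⁵ m/s²

a_tidal = 2GMr/d³
        = 2 × (6.674 × 10⁻¹¹) × (5.97 × 10²⁴) × (1.74 × 10⁶) / (3.84 × 10⁸)³
        = 2.45 × 10⁻⁵ m/s²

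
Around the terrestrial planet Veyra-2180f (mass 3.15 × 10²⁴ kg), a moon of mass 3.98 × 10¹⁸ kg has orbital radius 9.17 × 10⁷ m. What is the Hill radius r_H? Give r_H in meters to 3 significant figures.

r_H ≈ a (m/3M)^(1/3)
    = (9.17 × 10⁷) × (3.98 × 10¹⁸ / (3 × 3.15 × 10²⁴))^(1/3)
    = 6.87 × 10⁵ m

6.87 × 10⁵ m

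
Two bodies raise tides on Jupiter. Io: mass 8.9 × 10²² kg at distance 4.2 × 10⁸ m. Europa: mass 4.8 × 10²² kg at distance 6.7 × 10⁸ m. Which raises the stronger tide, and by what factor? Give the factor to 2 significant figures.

Io, by a factor of ≈ 7.5

Tidal acceleration ∝ M/d³, so compare M/d³ for each.
Io: (8.9 × 10²²) / (4.2 × 10⁸)³ = 1.201 × 10⁻³
Europa: (4.8 × 10²²) / (6.7 × 10⁸)³ = 1.596 × 10⁻⁴
Ratio (larger/smaller) = 7.5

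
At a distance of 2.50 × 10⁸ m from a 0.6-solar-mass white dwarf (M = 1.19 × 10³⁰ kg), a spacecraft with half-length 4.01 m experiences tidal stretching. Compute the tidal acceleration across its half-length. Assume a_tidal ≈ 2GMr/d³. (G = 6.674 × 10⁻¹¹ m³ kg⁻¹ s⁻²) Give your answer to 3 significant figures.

Δg = 2GMr/d³
   = 2 × (6.674 × 10⁻¹¹) × (1.19 × 10³⁰) × (4.01) / (2.50 × 10⁸)³
   = 4.08 × 10⁻⁵ m/s²

4.08 × 10⁻⁵ m/s²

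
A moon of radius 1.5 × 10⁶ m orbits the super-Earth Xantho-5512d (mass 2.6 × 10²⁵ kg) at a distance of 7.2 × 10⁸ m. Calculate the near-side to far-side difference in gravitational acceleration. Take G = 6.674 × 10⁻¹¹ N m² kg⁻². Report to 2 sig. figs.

a_tidal = 4GMr/d³
        = 4 × (6.674 × 10⁻¹¹) × (2.6 × 10²⁵) × (1.5 × 10⁶) / (7.2 × 10⁸)³
        = 2.8 × 10⁻⁵ m/s²

2.8 × 10⁻⁵ m/s²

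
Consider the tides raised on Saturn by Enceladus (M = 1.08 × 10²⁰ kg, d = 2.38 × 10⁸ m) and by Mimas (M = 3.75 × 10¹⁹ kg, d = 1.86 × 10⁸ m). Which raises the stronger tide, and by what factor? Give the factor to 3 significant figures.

Enceladus, by a factor of ≈ 1.37

Tidal acceleration ∝ M/d³, so compare M/d³ for each.
Enceladus: (1.08 × 10²⁰) / (2.38 × 10⁸)³ = 8.011 × 10⁻⁶
Mimas: (3.75 × 10¹⁹) / (1.86 × 10⁸)³ = 5.828 × 10⁻⁶
Ratio (larger/smaller) = 1.37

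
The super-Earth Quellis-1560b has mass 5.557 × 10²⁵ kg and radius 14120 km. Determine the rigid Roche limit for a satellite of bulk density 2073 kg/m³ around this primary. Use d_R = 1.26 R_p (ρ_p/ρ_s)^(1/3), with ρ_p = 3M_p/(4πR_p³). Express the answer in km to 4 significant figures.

23390 km

ρ_p = 3M_p/(4πR_p³) = 3 × (5.557 × 10²⁵) / (4π × (1.412 × 10⁷ m)³) = 4712 kg/m³
d_R = 1.26 × 14120 km × (4712/2073)^(1/3)
    = 23390 km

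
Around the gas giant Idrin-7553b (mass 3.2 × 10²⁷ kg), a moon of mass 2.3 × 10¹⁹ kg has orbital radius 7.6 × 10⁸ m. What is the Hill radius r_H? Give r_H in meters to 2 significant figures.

r_H ≈ a (m/3M)^(1/3)
    = (7.6 × 10⁸) × (2.3 × 10¹⁹ / (3 × 3.2 × 10²⁷))^(1/3)
    = 1.0 × 10⁶ m

1.0 × 10⁶ m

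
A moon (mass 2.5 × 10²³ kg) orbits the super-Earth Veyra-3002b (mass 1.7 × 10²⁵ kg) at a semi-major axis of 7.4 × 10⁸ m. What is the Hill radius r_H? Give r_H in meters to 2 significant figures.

r_H ≈ a (m/3M)^(1/3)
    = (7.4 × 10⁸) × (2.5 × 10²³ / (3 × 1.7 × 10²⁵))^(1/3)
    = 1.3 × 10⁸ m

1.3 × 10⁸ m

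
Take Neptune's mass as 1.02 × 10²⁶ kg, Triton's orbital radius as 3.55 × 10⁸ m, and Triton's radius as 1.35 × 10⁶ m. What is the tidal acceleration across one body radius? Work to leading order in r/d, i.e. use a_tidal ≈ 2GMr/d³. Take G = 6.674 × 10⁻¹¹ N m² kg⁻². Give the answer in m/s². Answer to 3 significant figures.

Δg = 2GMr/d³
   = 2 × (6.674 × 10⁻¹¹) × (1.02 × 10²⁶) × (1.35 × 10⁶) / (3.55 × 10⁸)³
   = 4.11 × 10⁻⁴ m/s²

4.11 × 10⁻⁴ m/s²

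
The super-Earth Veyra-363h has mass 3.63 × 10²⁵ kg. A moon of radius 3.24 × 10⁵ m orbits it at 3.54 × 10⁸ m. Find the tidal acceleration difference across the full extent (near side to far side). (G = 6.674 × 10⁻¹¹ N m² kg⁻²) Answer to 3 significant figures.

7.08 × 10⁻⁵ m/s²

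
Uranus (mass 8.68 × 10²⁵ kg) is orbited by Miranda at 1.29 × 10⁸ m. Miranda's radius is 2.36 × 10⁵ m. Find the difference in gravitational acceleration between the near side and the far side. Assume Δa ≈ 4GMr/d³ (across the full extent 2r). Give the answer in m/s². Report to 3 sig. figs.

The field gradient is 2GM/d³; across the full diameter 2r the difference is 4GMr/d³.
Δg = 4GMr/d³
   = 4 × (6.674 × 10⁻¹¹) × (8.68 × 10²⁵) × (2.36 × 10⁵) / (1.29 × 10⁸)³
   = 2.55 × 10⁻³ m/s²

2.55 × 10⁻³ m/s²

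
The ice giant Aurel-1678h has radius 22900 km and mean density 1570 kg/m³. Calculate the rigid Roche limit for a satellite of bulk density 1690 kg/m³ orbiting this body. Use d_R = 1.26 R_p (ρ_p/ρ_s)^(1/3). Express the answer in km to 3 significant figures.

28200 km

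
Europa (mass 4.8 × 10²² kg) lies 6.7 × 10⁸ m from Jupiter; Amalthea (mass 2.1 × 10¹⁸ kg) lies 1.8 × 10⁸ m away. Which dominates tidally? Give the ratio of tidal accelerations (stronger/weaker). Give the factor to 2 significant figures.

Europa, by a factor of ≈ 440

Compare M/d³ for the two perturbers:
Europa: (4.8 × 10²²) / (6.7 × 10⁸)³ = 1.596 × 10⁻⁴
Amalthea: (2.1 × 10¹⁸) / (1.8 × 10⁸)³ = 3.601 × 10⁻⁷
Ratio (larger/smaller) = 440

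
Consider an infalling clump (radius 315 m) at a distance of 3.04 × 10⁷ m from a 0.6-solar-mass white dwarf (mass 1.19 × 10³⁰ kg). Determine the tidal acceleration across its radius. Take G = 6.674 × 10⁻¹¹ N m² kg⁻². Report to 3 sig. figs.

1.78 m/s²

Δg = 2GMr/d³
   = 2 × (6.674 × 10⁻¹¹) × (1.19 × 10³⁰) × (315) / (3.04 × 10⁷)³
   = 1.78 m/s²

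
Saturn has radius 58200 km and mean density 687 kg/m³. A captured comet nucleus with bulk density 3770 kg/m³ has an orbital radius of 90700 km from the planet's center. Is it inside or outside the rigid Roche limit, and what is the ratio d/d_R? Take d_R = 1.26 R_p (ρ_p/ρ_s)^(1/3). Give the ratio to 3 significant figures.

d_R = 1.26 × (58200 km) × (687/3770)^(1/3) = 41570 km
d/d_R = (90700) / (41570) = 2.18
Since d/d_R > 1, the body is outside the Roche limit.

outside; d/d_R ≈ 2.18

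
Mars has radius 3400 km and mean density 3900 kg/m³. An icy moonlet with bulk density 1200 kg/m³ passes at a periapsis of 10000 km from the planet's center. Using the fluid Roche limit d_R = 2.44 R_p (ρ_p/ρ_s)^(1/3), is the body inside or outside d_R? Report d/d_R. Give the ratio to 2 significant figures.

inside; d/d_R ≈ 0.81

d_R = 2.44 × (3400 km) × (3900/1200)^(1/3) = 12290 km
d/d_R = (10000) / (12290) = 0.81
Since d/d_R < 1, the body is inside the Roche limit.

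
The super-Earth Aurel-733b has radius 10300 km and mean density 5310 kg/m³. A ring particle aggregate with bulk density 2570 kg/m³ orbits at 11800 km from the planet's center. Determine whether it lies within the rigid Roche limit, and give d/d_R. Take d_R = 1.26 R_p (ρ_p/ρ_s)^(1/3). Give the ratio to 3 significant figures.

d_R = 1.26 × (10300 km) × (5310/2570)^(1/3) = 16530 km
d/d_R = (11800) / (16530) = 0.714
Since d/d_R < 1, the body is inside the Roche limit.

inside; d/d_R ≈ 0.714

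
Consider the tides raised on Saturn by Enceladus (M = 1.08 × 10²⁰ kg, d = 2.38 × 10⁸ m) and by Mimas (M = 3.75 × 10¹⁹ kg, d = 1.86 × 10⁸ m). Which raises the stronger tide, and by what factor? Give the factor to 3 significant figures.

Enceladus, by a factor of ≈ 1.37

Tidal stretch scales as M/d³; compute that for each body.
Enceladus: (1.08 × 10²⁰) / (2.38 × 10⁸)³ = 8.011 × 10⁻⁶
Mimas: (3.75 × 10¹⁹) / (1.86 × 10⁸)³ = 5.828 × 10⁻⁶
Ratio (larger/smaller) = 1.37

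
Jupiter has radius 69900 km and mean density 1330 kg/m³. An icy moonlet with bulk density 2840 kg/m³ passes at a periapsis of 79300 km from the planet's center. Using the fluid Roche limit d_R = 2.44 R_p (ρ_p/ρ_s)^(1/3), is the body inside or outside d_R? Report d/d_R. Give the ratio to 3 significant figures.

inside; d/d_R ≈ 0.599

d_R = 2.44 × (69900 km) × (1330/2840)^(1/3) = 1.324 × 10⁵ km
d/d_R = (79300) / (1.324 × 10⁵) = 0.599
Since d/d_R < 1, the body is inside the Roche limit.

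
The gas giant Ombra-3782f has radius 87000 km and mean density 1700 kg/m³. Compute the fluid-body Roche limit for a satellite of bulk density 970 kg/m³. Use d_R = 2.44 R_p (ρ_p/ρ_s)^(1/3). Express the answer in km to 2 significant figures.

2.6 × 10⁵ km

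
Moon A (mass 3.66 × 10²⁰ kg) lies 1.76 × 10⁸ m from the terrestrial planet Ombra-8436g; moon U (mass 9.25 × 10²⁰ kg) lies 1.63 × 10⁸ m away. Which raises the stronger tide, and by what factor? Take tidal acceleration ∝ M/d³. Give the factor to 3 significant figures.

Tidal acceleration ∝ M/d³, so compare M/d³ for each.
Moon A: (3.66 × 10²⁰) / (1.76 × 10⁸)³ = 6.713 × 10⁻⁵
Moon U: (9.25 × 10²⁰) / (1.63 × 10⁸)³ = 2.136 × 10⁻⁴
Ratio (larger/smaller) = 3.18

Moon U, by a factor of ≈ 3.18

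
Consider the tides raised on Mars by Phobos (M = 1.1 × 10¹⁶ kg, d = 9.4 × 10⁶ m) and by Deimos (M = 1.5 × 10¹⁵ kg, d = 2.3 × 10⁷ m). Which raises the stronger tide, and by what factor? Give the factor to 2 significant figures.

Phobos, by a factor of ≈ 110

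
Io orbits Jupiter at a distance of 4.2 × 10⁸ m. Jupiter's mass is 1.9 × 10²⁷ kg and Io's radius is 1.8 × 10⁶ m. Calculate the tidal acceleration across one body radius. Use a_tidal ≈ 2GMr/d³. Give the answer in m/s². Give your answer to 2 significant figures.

Since r ≪ d, expand the inverse-square field across one radius to get the leading 2GMr/d³ term.
Δa = 2GMr/d³
   = 2 × (6.674 × 10⁻¹¹) × (1.9 × 10²⁷) × (1.8 × 10⁶) / (4.2 × 10⁸)³
   = 6.2 × 10⁻³ m/s²

6.2 × 10⁻³ m/s²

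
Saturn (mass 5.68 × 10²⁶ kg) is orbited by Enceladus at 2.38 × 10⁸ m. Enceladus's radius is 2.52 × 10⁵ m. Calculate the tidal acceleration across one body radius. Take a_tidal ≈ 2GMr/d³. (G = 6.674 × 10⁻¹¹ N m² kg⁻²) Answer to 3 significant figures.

Δa = 2GMr/d³
   = 2 × (6.674 × 10⁻¹¹) × (5.68 × 10²⁶) × (2.52 × 10⁵) / (2.38 × 10⁸)³
   = 1.42 × 10⁻³ m/s²

1.42 × 10⁻³ m/s²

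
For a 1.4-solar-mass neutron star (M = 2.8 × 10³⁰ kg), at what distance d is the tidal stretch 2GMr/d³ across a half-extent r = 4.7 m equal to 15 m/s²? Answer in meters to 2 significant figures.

2GMr/d³ = a_tidal  ⇒  d = (2GMr / a_tidal)^(1/3)
d = (2 × 6.674×10⁻¹¹ × (2.8 × 10³⁰) × (4.7) / (15))^(1/3)
  = 4.9 × 10⁶ m

4.9 × 10⁶ m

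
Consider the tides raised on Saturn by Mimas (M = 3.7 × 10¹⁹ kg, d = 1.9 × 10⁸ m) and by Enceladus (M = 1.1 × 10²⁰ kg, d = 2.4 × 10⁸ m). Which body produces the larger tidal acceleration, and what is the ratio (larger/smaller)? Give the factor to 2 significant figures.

Enceladus, by a factor of ≈ 1.5

The tide-raising term goes as M/d³ (the gradient of a 1/d² field).
Mimas: (3.7 × 10¹⁹) / (1.9 × 10⁸)³ = 5.394 × 10⁻⁶
Enceladus: (1.1 × 10²⁰) / (2.4 × 10⁸)³ = 7.957 × 10⁻⁶
Ratio (larger/smaller) = 1.5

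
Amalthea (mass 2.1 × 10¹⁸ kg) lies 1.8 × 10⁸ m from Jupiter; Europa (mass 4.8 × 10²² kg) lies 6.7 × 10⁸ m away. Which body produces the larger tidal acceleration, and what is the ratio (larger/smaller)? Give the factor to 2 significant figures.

Europa, by a factor of ≈ 440

Tidal stretch scales as M/d³; compute that for each body.
Amalthea: (2.1 × 10¹⁸) / (1.8 × 10⁸)³ = 3.601 × 10⁻⁷
Europa: (4.8 × 10²²) / (6.7 × 10⁸)³ = 1.596 × 10⁻⁴
Ratio (larger/smaller) = 440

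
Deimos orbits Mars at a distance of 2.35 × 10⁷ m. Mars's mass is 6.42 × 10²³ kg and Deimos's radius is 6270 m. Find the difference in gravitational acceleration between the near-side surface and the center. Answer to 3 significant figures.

Δa = 2GMr/d³
   = 2 × (6.674 × 10⁻¹¹) × (6.42 × 10²³) × (6270) / (2.35 × 10⁷)³
   = 4.14 × 10⁻⁵ m/s²

4.14 × 10⁻⁵ m/s²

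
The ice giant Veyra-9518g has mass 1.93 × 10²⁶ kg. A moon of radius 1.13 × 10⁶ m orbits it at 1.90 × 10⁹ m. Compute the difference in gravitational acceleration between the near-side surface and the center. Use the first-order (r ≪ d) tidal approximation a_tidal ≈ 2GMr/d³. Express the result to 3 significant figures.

4.24 × 10⁻⁶ m/s²

Δg = 2GMr/d³
   = 2 × (6.674 × 10⁻¹¹) × (1.93 × 10²⁶) × (1.13 × 10⁶) / (1.90 × 10⁹)³
   = 4.24 × 10⁻⁶ m/s²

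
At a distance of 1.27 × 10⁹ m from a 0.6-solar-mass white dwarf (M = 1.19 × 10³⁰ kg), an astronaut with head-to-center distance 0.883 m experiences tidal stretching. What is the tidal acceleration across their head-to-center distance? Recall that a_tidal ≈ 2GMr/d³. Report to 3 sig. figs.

6.85 × 10⁻⁸ m/s²

Δa = 2GMr/d³
   = 2 × (6.674 × 10⁻¹¹) × (1.19 × 10³⁰) × (0.883) / (1.27 × 10⁹)³
   = 6.85 × 10⁻⁸ m/s²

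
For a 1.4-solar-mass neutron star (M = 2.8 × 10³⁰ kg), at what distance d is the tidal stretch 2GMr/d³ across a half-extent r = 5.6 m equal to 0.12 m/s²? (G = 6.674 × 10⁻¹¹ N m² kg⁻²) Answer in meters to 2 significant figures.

2GMr/d³ = a_tidal  ⇒  d = (2GMr / a_tidal)^(1/3)
d = (2 × 6.674×10⁻¹¹ × (2.8 × 10³⁰) × (5.6) / (0.12))^(1/3)
  = 2.6 × 10⁷ m

2.6 × 10⁷ m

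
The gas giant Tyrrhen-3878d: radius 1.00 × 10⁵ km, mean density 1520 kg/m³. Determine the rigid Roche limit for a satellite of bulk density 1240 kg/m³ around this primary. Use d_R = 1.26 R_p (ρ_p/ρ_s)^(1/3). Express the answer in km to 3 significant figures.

1.35 × 10⁵ km

d_R = 1.26 × 1.00 × 10⁵ km × (1520/1240)^(1/3)
    = 1.35 × 10⁵ km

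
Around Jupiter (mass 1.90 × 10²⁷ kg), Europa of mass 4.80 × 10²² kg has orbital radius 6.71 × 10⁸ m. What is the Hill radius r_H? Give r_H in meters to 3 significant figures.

r_H ≈ a (m/3M)^(1/3)
    = (6.71 × 10⁸) × (4.80 × 10²² / (3 × 1.90 × 10²⁷))^(1/3)
    = 1.37 × 10⁷ m

1.37 × 10⁷ m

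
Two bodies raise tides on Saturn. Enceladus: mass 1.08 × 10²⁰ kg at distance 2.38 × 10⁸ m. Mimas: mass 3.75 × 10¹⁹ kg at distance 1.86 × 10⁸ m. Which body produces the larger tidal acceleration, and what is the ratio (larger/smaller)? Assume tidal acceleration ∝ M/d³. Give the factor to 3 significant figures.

Enceladus, by a factor of ≈ 1.37

Tidal stretch scales as M/d³; compute that for each body.
Enceladus: (1.08 × 10²⁰) / (2.38 × 10⁸)³ = 8.011 × 10⁻⁶
Mimas: (3.75 × 10¹⁹) / (1.86 × 10⁸)³ = 5.828 × 10⁻⁶
Ratio (larger/smaller) = 1.37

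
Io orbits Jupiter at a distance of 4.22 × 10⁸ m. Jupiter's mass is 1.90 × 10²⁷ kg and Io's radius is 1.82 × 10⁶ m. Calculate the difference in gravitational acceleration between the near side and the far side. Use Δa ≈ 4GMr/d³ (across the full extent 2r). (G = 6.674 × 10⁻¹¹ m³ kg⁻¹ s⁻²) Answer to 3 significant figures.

1.23 × 10⁻² m/s²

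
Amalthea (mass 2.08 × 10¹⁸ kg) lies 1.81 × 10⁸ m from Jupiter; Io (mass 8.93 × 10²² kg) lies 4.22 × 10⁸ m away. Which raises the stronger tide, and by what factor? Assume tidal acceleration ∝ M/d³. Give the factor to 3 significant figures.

The tide-raising term goes as M/d³ (the gradient of a 1/d² field).
Amalthea: (2.08 × 10¹⁸) / (1.81 × 10⁸)³ = 3.508 × 10⁻⁷
Io: (8.93 × 10²²) / (4.22 × 10⁸)³ = 1.188 × 10⁻³
Ratio (larger/smaller) = 3390

Io, by a factor of ≈ 3390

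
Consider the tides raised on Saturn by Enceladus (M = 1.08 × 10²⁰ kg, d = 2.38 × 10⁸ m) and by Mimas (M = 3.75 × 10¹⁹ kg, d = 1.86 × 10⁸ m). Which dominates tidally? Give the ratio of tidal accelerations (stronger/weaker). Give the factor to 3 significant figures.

Enceladus, by a factor of ≈ 1.37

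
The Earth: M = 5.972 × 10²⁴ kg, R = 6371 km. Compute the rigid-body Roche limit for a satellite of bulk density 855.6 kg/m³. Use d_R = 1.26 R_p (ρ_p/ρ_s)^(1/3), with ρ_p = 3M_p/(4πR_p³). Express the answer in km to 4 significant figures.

14940 km

ρ_p = 3M_p/(4πR_p³) = 3 × (5.972 × 10²⁴) / (4π × (6.371 × 10⁶ m)³) = 5513 kg/m³
d_R = 1.26 × 6371 km × (5513/855.6)^(1/3)
    = 14940 km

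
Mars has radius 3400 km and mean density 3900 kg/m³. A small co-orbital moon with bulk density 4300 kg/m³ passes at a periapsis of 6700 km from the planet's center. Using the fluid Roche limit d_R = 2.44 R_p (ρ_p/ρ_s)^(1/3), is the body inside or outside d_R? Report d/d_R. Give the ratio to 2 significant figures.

inside; d/d_R ≈ 0.83

d_R = 2.44 × (3400 km) × (3900/4300)^(1/3) = 8030 km
d/d_R = (6700) / (8030) = 0.83
Since d/d_R < 1, the body is inside the Roche limit.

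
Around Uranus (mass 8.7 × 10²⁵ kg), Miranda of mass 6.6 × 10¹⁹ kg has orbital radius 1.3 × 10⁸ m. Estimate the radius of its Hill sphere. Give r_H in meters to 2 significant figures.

8.2 × 10⁵ m

r_H ≈ a (m/3M)^(1/3)
    = (1.3 × 10⁸) × (6.6 × 10¹⁹ / (3 × 8.7 × 10²⁵))^(1/3)
    = 8.2 × 10⁵ m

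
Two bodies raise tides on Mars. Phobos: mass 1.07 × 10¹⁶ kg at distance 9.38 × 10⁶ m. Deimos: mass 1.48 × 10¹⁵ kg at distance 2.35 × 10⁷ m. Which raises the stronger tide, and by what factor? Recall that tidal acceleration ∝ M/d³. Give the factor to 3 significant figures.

Phobos, by a factor of ≈ 114

Tidal stretch scales as M/d³; compute that for each body.
Phobos: (1.07 × 10¹⁶) / (9.38 × 10⁶)³ = 1.297 × 10⁻⁵
Deimos: (1.48 × 10¹⁵) / (2.35 × 10⁷)³ = 1.140 × 10⁻⁷
Ratio (larger/smaller) = 114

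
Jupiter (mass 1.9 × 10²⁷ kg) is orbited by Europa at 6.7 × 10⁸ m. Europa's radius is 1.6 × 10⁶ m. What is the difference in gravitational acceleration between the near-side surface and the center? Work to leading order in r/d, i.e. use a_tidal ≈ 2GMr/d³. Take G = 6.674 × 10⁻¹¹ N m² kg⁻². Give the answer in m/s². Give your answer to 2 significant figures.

1.3 × 10⁻³ m/s²

Δg = 2GMr/d³
   = 2 × (6.674 × 10⁻¹¹) × (1.9 × 10²⁷) × (1.6 × 10⁶) / (6.7 × 10⁸)³
   = 1.3 × 10⁻³ m/s²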